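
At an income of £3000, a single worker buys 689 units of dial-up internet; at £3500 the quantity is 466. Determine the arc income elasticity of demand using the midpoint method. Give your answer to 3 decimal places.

ΔQ = 466 − 689 = -223; midpoint Q̄ = (689 + 466)/2 = 577.5.
ΔI = 3500 − 3000 = 500; midpoint Ī = (3000 + 3500)/2 = 3250.
η = (ΔQ/Q̄) ÷ (ΔI/Ī) = (-223/577.5) ÷ (500/3250) = -2.510.

-2.510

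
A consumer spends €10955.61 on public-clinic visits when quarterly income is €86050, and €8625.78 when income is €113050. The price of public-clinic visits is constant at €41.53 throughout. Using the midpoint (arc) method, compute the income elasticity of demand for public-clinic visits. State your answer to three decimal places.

With a constant price, Q₁ = 10955.61/41.53 = 263.800 and Q₂ = 8625.78/41.53 = 207.700 (equivalently, work directly with expenditure since P cancels).
Midpoint %ΔQ = (8625.78 − 10955.61)/9790.70 = -0.23796; midpoint %ΔI = (113050 − 86050)/99550 = 0.27122.
η = -0.23796 / 0.27122 = -0.877.

-0.877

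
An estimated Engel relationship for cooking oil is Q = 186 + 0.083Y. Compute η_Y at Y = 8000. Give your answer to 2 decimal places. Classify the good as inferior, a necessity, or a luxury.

At Y = 8000: Q = 850.000.
dQ/dY = 0.083.
η = (dQ/dY)·(Y/Q) = 0.083 × (8000/850.000) = 0.78.
Since 0 < η < 1, the good is a necessity.

0.78 (necessity)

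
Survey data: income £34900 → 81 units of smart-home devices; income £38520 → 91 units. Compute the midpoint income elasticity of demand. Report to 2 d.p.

1.18

ΔQ = 91 − 81 = 10; midpoint Q̄ = (81 + 91)/2 = 86.
ΔI = 38520 − 34900 = 3620; midpoint Ī = (34900 + 38520)/2 = 36710.
η = (ΔQ/Q̄) ÷ (ΔI/Ī) = (10/86) ÷ (3620/36710) = 1.18.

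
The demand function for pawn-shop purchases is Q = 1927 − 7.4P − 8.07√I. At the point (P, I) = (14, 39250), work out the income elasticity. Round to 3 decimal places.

-3.559

At P = 14, I = 39250: Q = 224.603.
Holding P constant, ∂Q/∂I = -8.07/(2√I) = -0.0203668.
η_I = (∂Q/∂I)·(I/Q) = -0.0203668 × (39250/224.603) = -3.559.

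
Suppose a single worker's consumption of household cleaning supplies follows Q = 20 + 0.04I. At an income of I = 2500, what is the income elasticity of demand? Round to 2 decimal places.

At I = 2500: Q = 120.000.
dQ/dI = 0.04.
η = (dQ/dI)·(I/Q) = 0.04 × (2500/120.000) = 0.83.

0.83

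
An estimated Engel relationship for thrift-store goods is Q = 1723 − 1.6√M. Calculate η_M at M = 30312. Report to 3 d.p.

At M = 30312: Q = 1444.435.
dQ/dM = -1.6/(2√M) = -0.00459497 at this income.
η = (dQ/dM)·(M/Q) = -0.00459497 × (30312/1444.435) = -0.096.

-0.096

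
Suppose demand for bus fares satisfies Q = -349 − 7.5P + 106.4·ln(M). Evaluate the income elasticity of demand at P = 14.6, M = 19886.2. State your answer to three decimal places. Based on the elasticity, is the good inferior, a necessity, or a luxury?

0.179 (necessity)

At P = 14.6, M = 19886.2: Q = 594.624.
Holding P constant, ∂Q/∂M = 106.4/M = 0.00535044.
η_M = (∂Q/∂M)·(M/Q) = 0.00535044 × (19886.2/594.624) = 0.179.
Since 0 < η < 1, this is a necessity.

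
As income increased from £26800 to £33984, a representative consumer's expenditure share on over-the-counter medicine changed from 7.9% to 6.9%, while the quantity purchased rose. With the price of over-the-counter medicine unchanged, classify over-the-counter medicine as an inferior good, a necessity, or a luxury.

necessity

Quantity rises but the budget share falls as income rises, so 0 < η < 1.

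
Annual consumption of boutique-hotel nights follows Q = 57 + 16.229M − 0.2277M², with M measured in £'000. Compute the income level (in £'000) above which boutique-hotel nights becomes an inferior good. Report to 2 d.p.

35.64

dQ/dM = 16.229 − 0.4554M.
The good is inferior where dQ/dM < 0. Setting dQ/dM = 0 gives M = 16.229 / 0.4554 = 35.64.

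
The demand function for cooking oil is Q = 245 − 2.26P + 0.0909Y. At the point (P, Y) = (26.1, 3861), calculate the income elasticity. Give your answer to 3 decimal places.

0.654

At P = 26.1, Y = 3861: Q = 536.979.
Holding P constant, ∂Q/∂Y = 0.0909.
η_Y = (∂Q/∂Y)·(Y/Q) = 0.0909 × (3861/536.979) = 0.654.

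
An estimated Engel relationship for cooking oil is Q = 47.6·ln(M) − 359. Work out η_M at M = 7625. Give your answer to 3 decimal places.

At M = 7625: Q = 66.505.
dQ/dM = 47.6/M = 0.00624262 at this income.
η = (dQ/dM)·(M/Q) = 0.00624262 × (7625/66.505) = 0.716.

0.716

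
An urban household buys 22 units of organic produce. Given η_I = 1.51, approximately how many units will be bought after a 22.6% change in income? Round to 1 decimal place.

%ΔQ ≈ η × %ΔI = 1.51 × 22.6% = 34.126%.
New Q ≈ 22 × (1 + 0.34126) = 29.5.

29.5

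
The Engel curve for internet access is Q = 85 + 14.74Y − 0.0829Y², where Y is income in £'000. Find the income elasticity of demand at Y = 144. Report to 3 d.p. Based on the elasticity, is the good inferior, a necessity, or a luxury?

At Y = 144: Q = 488.5456.
dQ/dY = 14.74 − 0.1658Y = -9.13520.
η = (dQ/dY)·(Y/Q) = -9.13520 × (144/488.5456) = -2.693.
η < 0 ⇒ inferior good.

-2.693 (inferior good)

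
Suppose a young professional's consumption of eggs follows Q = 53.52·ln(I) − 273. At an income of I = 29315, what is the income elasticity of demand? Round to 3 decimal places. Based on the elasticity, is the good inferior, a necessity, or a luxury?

At I = 29315: Q = 277.499.
dQ/dI = 53.52/I = 0.00182569 at this income.
η = (dQ/dI)·(I/Q) = 0.00182569 × (29315/277.499) = 0.193.
Since 0 < η < 1, the good is a necessity.

0.193 (necessity)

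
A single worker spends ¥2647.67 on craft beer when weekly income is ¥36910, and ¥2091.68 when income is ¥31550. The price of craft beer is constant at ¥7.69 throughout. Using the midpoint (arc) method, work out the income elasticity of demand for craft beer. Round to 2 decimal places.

1.50

With a constant price, Q₁ = 2647.67/7.69 = 344.300 and Q₂ = 2091.68/7.69 = 272.000 (equivalently, work directly with expenditure since P cancels).
Midpoint %ΔQ = (2091.68 − 2647.67)/2369.68 = -0.23463; midpoint %ΔI = (31550 − 36910)/34230 = -0.15659.
η = -0.23463 / -0.15659 = 1.50.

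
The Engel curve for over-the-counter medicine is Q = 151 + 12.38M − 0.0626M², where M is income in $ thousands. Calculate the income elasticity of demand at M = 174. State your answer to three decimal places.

At M = 174: Q = 409.8424.
dQ/dM = 12.38 − 0.1252M = -9.40480.
η = (dQ/dM)·(M/Q) = -9.40480 × (174/409.8424) = -3.993.

-3.993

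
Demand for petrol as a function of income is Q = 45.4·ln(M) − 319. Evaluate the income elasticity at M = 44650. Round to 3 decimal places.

At M = 44650: Q = 167.080.
dQ/dM = 45.4/M = 0.0010168 at this income.
η = (dQ/dM)·(M/Q) = 0.0010168 × (44650/167.080) = 0.272.

0.272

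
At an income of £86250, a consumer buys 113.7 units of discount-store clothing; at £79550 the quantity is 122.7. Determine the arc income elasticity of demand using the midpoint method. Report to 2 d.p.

-0.94

ΔQ = 122.7 − 113.7 = 9; midpoint Q̄ = (113.7 + 122.7)/2 = 118.2.
ΔI = 79550 − 86250 = -6700; midpoint Ī = (86250 + 79550)/2 = 82900.
η = (ΔQ/Q̄) ÷ (ΔI/Ī) = (9/118.2) ÷ (-6700/82900) = -0.94.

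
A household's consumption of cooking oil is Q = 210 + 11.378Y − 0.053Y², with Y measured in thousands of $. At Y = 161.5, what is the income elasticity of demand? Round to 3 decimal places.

At Y = 161.5: Q = 665.1878.
dQ/dY = 11.378 − 0.106Y = -5.74100.
η = (dQ/dY)·(Y/Q) = -5.74100 × (161.5/665.1878) = -1.394.

-1.394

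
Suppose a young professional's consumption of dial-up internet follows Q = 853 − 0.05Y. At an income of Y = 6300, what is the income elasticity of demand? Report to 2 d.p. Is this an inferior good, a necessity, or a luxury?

-0.59 (inferior good)

At Y = 6300: Q = 538.000.
dQ/dY = −0.05.
η = (dQ/dY)·(Y/Q) = -0.05 × (6300/538.000) = -0.59.
Since η < 0, the good is an inferior good.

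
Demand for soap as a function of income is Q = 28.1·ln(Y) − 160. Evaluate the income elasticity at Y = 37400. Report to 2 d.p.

At Y = 37400: Q = 135.877.
dQ/dY = 28.1/Y = 0.000751337 at this income.
η = (dQ/dY)·(Y/Q) = 0.000751337 × (37400/135.877) = 0.21.

0.21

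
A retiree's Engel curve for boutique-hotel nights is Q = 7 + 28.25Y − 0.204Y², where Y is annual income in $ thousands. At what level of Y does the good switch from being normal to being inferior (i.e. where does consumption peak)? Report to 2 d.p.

69.24

dQ/dY = 28.25 − 0.408Y.
The good is inferior where dQ/dY < 0. Setting dQ/dY = 0 gives Y = 28.25 / 0.408 = 69.24.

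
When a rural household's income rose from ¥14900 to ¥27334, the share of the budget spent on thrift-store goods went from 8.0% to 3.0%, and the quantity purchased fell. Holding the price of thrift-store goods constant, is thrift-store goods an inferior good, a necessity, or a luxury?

inferior good

Quantity demanded falls as income rises, so η < 0.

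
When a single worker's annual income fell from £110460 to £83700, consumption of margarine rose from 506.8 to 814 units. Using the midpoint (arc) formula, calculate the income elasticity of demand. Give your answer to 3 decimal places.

-1.688

ΔQ = 814 − 506.8 = 307.2; midpoint Q̄ = (506.8 + 814)/2 = 660.4.
ΔI = 83700 − 110460 = -26760; midpoint Ī = (110460 + 83700)/2 = 97080.
η = (ΔQ/Q̄) ÷ (ΔI/Ī) = (307.2/660.4) ÷ (-26760/97080) = -1.688.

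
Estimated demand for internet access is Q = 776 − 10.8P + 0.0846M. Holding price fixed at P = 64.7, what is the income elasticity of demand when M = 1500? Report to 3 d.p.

At P = 64.7, M = 1500: Q = 204.140.
Holding P constant, ∂Q/∂M = 0.0846.
η_M = (∂Q/∂M)·(M/Q) = 0.0846 × (1500/204.140) = 0.622.

0.622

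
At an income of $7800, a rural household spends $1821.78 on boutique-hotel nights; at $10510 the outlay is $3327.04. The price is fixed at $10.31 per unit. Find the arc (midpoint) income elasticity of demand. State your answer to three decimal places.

With a constant price, Q₁ = 1821.78/10.31 = 176.700 and Q₂ = 3327.04/10.31 = 322.700 (equivalently, work directly with expenditure since P cancels).
Midpoint %ΔQ = (3327.04 − 1821.78)/2574.41 = 0.58470; midpoint %ΔI = (10510 − 7800)/9155 = 0.29601.
η = 0.58470 / 0.29601 = 1.975.

1.975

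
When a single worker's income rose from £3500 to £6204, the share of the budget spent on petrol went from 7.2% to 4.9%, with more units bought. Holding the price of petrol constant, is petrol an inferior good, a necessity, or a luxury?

necessity

Quantity rises but the budget share falls as income rises, so 0 < η < 1.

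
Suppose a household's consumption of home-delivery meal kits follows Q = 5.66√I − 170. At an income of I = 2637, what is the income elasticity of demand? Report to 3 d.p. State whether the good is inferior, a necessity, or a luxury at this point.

At I = 2637: Q = 120.651.
dQ/dI = 5.66/(2√I) = 0.0551101 at this income.
η = (dQ/dI)·(I/Q) = 0.0551101 × (2637/120.651) = 1.205.
Since η > 1, the good is a luxury.

1.205 (luxury)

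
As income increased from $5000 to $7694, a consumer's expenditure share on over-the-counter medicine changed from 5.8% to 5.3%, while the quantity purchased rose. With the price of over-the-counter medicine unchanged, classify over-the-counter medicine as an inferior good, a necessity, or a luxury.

necessity

Quantity rises but the budget share falls as income rises, so 0 < η < 1.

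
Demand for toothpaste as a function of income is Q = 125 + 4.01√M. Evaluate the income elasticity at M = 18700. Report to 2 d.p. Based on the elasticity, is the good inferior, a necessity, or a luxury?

0.41 (necessity)

At M = 18700: Q = 673.359.
dQ/dM = 4.01/(2√M) = 0.014662 at this income.
η = (dQ/dM)·(M/Q) = 0.014662 × (18700/673.359) = 0.41.
Since 0 < η < 1, the good is a necessity.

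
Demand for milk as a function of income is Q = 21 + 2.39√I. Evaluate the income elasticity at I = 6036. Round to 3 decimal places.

At I = 6036: Q = 206.683.
dQ/dI = 2.39/(2√I) = 0.0153813 at this income.
η = (dQ/dI)·(I/Q) = 0.0153813 × (6036/206.683) = 0.449.

0.449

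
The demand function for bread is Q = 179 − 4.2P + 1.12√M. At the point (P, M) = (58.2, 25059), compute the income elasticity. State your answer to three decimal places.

0.793

At P = 58.2, M = 25059: Q = 111.856.
Holding P constant, ∂Q/∂M = 1.12/(2√M) = 0.00353758.
η_M = (∂Q/∂M)·(M/Q) = 0.00353758 × (25059/111.856) = 0.793.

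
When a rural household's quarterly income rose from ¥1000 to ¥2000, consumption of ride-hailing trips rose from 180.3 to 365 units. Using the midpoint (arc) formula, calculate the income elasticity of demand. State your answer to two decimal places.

1.02

ΔQ = 365 − 180.3 = 184.7; midpoint Q̄ = (180.3 + 365)/2 = 272.65.
ΔI = 2000 − 1000 = 1000; midpoint Ī = (1000 + 2000)/2 = 1500.
η = (ΔQ/Q̄) ÷ (ΔI/Ī) = (184.7/272.65) ÷ (1000/1500) = 1.02.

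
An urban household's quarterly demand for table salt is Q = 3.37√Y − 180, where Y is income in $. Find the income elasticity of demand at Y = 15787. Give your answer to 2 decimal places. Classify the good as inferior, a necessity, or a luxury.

At Y = 15787: Q = 243.428.
dQ/dY = 3.37/(2√Y) = 0.0134107 at this income.
η = (dQ/dY)·(Y/Q) = 0.0134107 × (15787/243.428) = 0.87.
Since 0 < η < 1, the good is a necessity.

0.87 (necessity)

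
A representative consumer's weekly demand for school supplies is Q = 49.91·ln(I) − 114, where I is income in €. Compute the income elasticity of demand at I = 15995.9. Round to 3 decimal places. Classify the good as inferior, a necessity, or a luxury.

0.135 (necessity)

At I = 15995.9: Q = 369.133.
dQ/dI = 49.91/I = 0.00312017 at this income.
η = (dQ/dI)·(I/Q) = 0.00312017 × (15995.9/369.133) = 0.135.
Since 0 < η < 1, the good is a necessity.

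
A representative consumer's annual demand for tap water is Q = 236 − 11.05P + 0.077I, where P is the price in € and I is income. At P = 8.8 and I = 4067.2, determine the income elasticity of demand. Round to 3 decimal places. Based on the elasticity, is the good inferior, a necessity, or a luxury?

0.693 (necessity)

At P = 8.8, I = 4067.2: Q = 451.934.
Holding P constant, ∂Q/∂I = 0.077.
η_I = (∂Q/∂I)·(I/Q) = 0.077 × (4067.2/451.934) = 0.693.
Since 0 < η < 1, this is a necessity.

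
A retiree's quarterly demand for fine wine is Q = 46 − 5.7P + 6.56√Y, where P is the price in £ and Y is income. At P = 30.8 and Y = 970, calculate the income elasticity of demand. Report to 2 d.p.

At P = 30.8, Y = 970: Q = 74.750.
Holding P constant, ∂Q/∂Y = 6.56/(2√Y) = 0.105314.
η_Y = (∂Q/∂Y)·(Y/Q) = 0.105314 × (970/74.750) = 1.37.

1.37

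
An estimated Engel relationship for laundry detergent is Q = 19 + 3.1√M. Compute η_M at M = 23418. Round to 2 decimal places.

0.48

At M = 23418: Q = 493.391.
dQ/dM = 3.1/(2√M) = 0.0101288 at this income.
η = (dQ/dM)·(M/Q) = 0.0101288 × (23418/493.391) = 0.48.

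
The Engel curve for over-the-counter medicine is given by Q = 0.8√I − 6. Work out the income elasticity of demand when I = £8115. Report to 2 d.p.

0.55

At I = 8115: Q = 66.067.
dQ/dI = 0.8/(2√I) = 0.00444033 at this income.
η = (dQ/dI)·(I/Q) = 0.00444033 × (8115/66.067) = 0.55.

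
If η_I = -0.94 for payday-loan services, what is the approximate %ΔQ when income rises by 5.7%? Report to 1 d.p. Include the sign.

-5.4%

%ΔQ ≈ η × %ΔI = -0.94 × 5.7% = -5.4%.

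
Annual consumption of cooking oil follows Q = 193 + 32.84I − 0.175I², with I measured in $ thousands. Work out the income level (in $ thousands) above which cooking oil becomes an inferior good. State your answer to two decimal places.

dQ/dI = 32.84 − 0.35I.
The good is inferior where dQ/dI < 0. Setting dQ/dI = 0 gives I = 32.84 / 0.35 = 93.83.

93.83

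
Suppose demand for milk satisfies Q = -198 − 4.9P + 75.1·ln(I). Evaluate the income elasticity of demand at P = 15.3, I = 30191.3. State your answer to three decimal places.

At P = 15.3, I = 30191.3: Q = 501.710.
Holding P constant, ∂Q/∂I = 75.1/I = 0.00248747.
η_I = (∂Q/∂I)·(I/Q) = 0.00248747 × (30191.3/501.710) = 0.150.

0.150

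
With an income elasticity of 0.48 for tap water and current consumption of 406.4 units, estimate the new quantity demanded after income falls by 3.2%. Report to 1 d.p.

%ΔQ ≈ η × %ΔI = 0.48 × (-3.2%) = -1.536%.
New Q ≈ 406.4 × (1 − 0.01536) = 400.2.

400.2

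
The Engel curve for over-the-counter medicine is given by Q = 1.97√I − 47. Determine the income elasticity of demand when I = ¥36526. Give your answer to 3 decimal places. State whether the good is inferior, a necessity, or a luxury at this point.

0.571 (necessity)

At I = 36526: Q = 329.502.
dQ/dI = 1.97/(2√I) = 0.00515389 at this income.
η = (dQ/dI)·(I/Q) = 0.00515389 × (36526/329.502) = 0.571.
Since 0 < η < 1, the good is a necessity.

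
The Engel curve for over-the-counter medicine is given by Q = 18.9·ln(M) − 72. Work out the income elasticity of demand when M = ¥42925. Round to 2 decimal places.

0.15

At M = 42925: Q = 129.610.
dQ/dM = 18.9/M = 0.000440303 at this income.
η = (dQ/dM)·(M/Q) = 0.000440303 × (42925/129.610) = 0.15.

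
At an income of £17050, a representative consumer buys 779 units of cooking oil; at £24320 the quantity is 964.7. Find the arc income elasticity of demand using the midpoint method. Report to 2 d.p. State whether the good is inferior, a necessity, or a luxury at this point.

0.61 (necessity)

ΔQ = 964.7 − 779 = 185.7; midpoint Q̄ = (779 + 964.7)/2 = 871.85.
ΔI = 24320 − 17050 = 7270; midpoint Ī = (17050 + 24320)/2 = 20685.
η = (ΔQ/Q̄) ÷ (ΔI/Ī) = (185.7/871.85) ÷ (7270/20685) = 0.61.
0 < η < 1 ⇒ necessity.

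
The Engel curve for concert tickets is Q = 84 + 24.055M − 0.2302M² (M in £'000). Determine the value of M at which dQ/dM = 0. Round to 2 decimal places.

52.25

dQ/dM = 24.055 − 0.4604M.
The good is inferior where dQ/dM < 0. Setting dQ/dM = 0 gives M = 24.055 / 0.4604 = 52.25.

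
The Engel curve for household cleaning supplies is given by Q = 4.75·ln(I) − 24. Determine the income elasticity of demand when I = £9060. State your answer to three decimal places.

At I = 9060: Q = 19.280.
dQ/dI = 4.75/I = 0.000524283 at this income.
η = (dQ/dI)·(I/Q) = 0.000524283 × (9060/19.280) = 0.246.

0.246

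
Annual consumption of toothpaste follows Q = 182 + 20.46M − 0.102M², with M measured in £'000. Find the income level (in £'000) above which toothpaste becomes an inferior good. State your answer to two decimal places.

dQ/dM = 20.46 − 0.204M.
The good is inferior where dQ/dM < 0. Setting dQ/dM = 0 gives M = 20.46 / 0.204 = 100.29.

100.29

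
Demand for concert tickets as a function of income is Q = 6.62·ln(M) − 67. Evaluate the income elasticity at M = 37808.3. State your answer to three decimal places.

2.384

At M = 37808.3: Q = 2.777.
dQ/dM = 6.62/M = 0.000175094 at this income.
η = (dQ/dM)·(M/Q) = 0.000175094 × (37808.3/2.777) = 2.384.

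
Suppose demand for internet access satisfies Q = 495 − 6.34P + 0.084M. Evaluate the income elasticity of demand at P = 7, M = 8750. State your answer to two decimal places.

At P = 7, M = 8750: Q = 1185.620.
Holding P constant, ∂Q/∂M = 0.084.
η_M = (∂Q/∂M)·(M/Q) = 0.084 × (8750/1185.620) = 0.62.

0.62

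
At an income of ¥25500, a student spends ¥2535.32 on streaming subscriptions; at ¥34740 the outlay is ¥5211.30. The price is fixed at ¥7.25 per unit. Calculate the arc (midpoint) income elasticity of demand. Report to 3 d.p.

With a constant price, Q₁ = 2535.32/7.25 = 349.699 and Q₂ = 5211.30/7.25 = 718.800 (equivalently, work directly with expenditure since P cancels).
Midpoint %ΔQ = (5211.30 − 2535.32)/3873.31 = 0.69088; midpoint %ΔI = (34740 − 25500)/30120 = 0.30677.
η = 0.69088 / 0.30677 = 2.252.

2.252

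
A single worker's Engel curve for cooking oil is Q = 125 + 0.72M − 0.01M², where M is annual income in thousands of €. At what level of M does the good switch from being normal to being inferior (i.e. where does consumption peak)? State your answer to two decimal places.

dQ/dM = 0.72 − 0.02M.
The good is inferior where dQ/dM < 0. Setting dQ/dM = 0 gives M = 0.72 / 0.02 = 36.00.

36.00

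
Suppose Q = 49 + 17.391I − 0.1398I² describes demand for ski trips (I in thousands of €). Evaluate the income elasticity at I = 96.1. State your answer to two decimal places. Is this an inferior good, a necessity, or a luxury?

-2.12 (inferior good)

At I = 96.1: Q = 429.1927.
dQ/dI = 17.391 − 0.2796I = -9.47856.
η = (dQ/dI)·(I/Q) = -9.47856 × (96.1/429.1927) = -2.12.
η < 0 ⇒ inferior good.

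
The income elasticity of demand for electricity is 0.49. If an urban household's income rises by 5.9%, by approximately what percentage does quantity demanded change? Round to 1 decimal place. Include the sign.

%ΔQ ≈ η × %ΔI = 0.49 × 5.9% = 2.9%.

2.9%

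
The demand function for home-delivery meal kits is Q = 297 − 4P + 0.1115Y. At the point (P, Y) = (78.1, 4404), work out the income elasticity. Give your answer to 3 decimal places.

1.032

At P = 78.1, Y = 4404: Q = 475.646.
Holding P constant, ∂Q/∂Y = 0.1115.
η_Y = (∂Q/∂Y)·(Y/Q) = 0.1115 × (4404/475.646) = 1.032.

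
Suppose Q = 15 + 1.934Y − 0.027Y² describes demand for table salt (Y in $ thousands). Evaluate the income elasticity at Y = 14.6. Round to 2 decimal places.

At Y = 14.6: Q = 37.4811.
dQ/dY = 1.934 − 0.054Y = 1.14560.
η = (dQ/dY)·(Y/Q) = 1.14560 × (14.6/37.4811) = 0.45.

0.45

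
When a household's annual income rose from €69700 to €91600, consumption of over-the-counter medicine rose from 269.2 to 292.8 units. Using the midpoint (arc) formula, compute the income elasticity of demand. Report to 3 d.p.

ΔQ = 292.8 − 269.2 = 23.6; midpoint Q̄ = (269.2 + 292.8)/2 = 281.
ΔI = 91600 − 69700 = 21900; midpoint Ī = (69700 + 91600)/2 = 80650.
η = (ΔQ/Q̄) ÷ (ΔI/Ī) = (23.6/281) ÷ (21900/80650) = 0.309.

0.309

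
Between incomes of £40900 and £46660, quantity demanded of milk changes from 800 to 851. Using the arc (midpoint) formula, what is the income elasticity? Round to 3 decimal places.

ΔQ = 851 − 800 = 51; midpoint Q̄ = (800 + 851)/2 = 825.5.
ΔI = 46660 − 40900 = 5760; midpoint Ī = (40900 + 46660)/2 = 43780.
η = (ΔQ/Q̄) ÷ (ΔI/Ī) = (51/825.5) ÷ (5760/43780) = 0.470.

0.470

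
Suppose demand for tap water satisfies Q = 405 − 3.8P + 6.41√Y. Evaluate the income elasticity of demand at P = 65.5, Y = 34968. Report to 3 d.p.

0.442

At P = 65.5, Y = 34968: Q = 1354.753.
Holding P constant, ∂Q/∂Y = 6.41/(2√Y) = 0.0171393.
η_Y = (∂Q/∂Y)·(Y/Q) = 0.0171393 × (34968/1354.753) = 0.442.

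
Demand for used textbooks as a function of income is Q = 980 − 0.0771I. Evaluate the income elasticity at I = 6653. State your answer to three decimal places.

-1.098

At I = 6653: Q = 467.054.
dQ/dI = −0.0771.
η = (dQ/dI)·(I/Q) = -0.0771 × (6653/467.054) = -1.098.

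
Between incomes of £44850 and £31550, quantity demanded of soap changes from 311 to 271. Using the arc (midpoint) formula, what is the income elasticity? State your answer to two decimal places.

0.39

ΔQ = 271 − 311 = -40; midpoint Q̄ = (311 + 271)/2 = 291.
ΔI = 31550 − 44850 = -13300; midpoint Ī = (44850 + 31550)/2 = 38200.
η = (ΔQ/Q̄) ÷ (ΔI/Ī) = (-40/291) ÷ (-13300/38200) = 0.39.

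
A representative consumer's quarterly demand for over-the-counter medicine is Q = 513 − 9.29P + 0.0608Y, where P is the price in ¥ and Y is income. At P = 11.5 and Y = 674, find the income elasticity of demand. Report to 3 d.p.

0.092

At P = 11.5, Y = 674: Q = 447.144.
Holding P constant, ∂Q/∂Y = 0.0608.
η_Y = (∂Q/∂Y)·(Y/Q) = 0.0608 × (674/447.144) = 0.092.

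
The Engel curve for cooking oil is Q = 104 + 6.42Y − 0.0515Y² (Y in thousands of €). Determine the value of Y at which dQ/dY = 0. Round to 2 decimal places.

62.33

dQ/dY = 6.42 − 0.103Y.
The good is inferior where dQ/dY < 0. Setting dQ/dY = 0 gives Y = 6.42 / 0.103 = 62.33.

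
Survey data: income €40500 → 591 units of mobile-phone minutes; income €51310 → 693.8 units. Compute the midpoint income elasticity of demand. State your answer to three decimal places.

ΔQ = 693.8 − 591 = 102.8; midpoint Q̄ = (591 + 693.8)/2 = 642.4.
ΔI = 51310 − 40500 = 10810; midpoint Ī = (40500 + 51310)/2 = 45905.
η = (ΔQ/Q̄) ÷ (ΔI/Ī) = (102.8/642.4) ÷ (10810/45905) = 0.680.

0.680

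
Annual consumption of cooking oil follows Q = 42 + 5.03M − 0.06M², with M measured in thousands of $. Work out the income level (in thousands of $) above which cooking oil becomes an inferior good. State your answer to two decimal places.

dQ/dM = 5.03 − 0.12M.
The good is inferior where dQ/dM < 0. Setting dQ/dM = 0 gives M = 5.03 / 0.12 = 41.92.

41.92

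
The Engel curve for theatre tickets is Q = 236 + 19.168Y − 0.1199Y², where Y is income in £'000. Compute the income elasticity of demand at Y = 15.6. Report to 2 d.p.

At Y = 15.6: Q = 505.8419.
dQ/dY = 19.168 − 0.2398Y = 15.42712.
η = (dQ/dY)·(Y/Q) = 15.42712 × (15.6/505.8419) = 0.48.

0.48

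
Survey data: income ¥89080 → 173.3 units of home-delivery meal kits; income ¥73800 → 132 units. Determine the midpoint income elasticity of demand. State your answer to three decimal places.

ΔQ = 132 − 173.3 = -41.3; midpoint Q̄ = (173.3 + 132)/2 = 152.65.
ΔI = 73800 − 89080 = -15280; midpoint Ī = (89080 + 73800)/2 = 81440.
η = (ΔQ/Q̄) ÷ (ΔI/Ī) = (-41.3/152.65) ÷ (-15280/81440) = 1.442.

1.442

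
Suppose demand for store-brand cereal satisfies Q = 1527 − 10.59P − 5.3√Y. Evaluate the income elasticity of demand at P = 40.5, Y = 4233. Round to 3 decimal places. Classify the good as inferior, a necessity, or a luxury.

-0.229 (inferior good)

At P = 40.5, Y = 4233: Q = 753.279.
Holding P constant, ∂Q/∂Y = -5.3/(2√Y) = -0.0407307.
η_Y = (∂Q/∂Y)·(Y/Q) = -0.0407307 × (4233/753.279) = -0.229.
Since η < 0, this is an inferior good.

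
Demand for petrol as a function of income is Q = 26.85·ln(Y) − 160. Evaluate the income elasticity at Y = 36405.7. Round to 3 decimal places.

0.220

At Y = 36405.7: Q = 121.992.
dQ/dY = 26.85/Y = 0.000737522 at this income.
η = (dQ/dY)·(Y/Q) = 0.000737522 × (36405.7/121.992) = 0.220.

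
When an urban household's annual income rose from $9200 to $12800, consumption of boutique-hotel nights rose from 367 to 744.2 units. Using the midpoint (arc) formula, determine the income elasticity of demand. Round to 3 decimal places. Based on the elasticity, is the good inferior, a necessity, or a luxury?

2.074 (luxury)

ΔQ = 744.2 − 367 = 377.2; midpoint Q̄ = (367 + 744.2)/2 = 555.6.
ΔI = 12800 − 9200 = 3600; midpoint Ī = (9200 + 12800)/2 = 11000.
η = (ΔQ/Q̄) ÷ (ΔI/Ī) = (377.2/555.6) ÷ (3600/11000) = 2.074.
η > 1 ⇒ luxury.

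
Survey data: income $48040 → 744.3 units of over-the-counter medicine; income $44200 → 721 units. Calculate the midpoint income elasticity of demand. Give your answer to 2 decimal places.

0.38

ΔQ = 721 − 744.3 = -23.3; midpoint Q̄ = (744.3 + 721)/2 = 732.65.
ΔI = 44200 − 48040 = -3840; midpoint Ī = (48040 + 44200)/2 = 46120.
η = (ΔQ/Q̄) ÷ (ΔI/Ī) = (-23.3/732.65) ÷ (-3840/46120) = 0.38.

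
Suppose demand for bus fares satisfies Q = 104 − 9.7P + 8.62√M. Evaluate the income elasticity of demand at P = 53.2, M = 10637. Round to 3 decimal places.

At P = 53.2, M = 10637: Q = 476.991.
Holding P constant, ∂Q/∂M = 8.62/(2√M) = 0.0417895.
η_M = (∂Q/∂M)·(M/Q) = 0.0417895 × (10637/476.991) = 0.932.

0.932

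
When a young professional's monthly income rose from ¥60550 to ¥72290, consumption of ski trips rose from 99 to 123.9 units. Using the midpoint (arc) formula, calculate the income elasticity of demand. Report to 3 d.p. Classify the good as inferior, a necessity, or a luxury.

1.264 (luxury)

ΔQ = 123.9 − 99 = 24.9; midpoint Q̄ = (99 + 123.9)/2 = 111.45.
ΔI = 72290 − 60550 = 11740; midpoint Ī = (60550 + 72290)/2 = 66420.
η = (ΔQ/Q̄) ÷ (ΔI/Ī) = (24.9/111.45) ÷ (11740/66420) = 1.264.
η > 1 ⇒ luxury.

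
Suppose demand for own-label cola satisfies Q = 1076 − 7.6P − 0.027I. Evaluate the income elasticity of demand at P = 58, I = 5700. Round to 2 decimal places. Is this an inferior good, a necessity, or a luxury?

At P = 58, I = 5700: Q = 481.300.
Holding P constant, ∂Q/∂I = −0.027.
η_I = (∂Q/∂I)·(I/Q) = -0.027 × (5700/481.300) = -0.32.
Since η < 0, this is an inferior good.

-0.32 (inferior good)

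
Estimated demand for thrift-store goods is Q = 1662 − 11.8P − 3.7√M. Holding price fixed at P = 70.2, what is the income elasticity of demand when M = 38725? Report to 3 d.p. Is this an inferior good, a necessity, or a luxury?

-3.450 (inferior good)

At P = 70.2, M = 38725: Q = 105.529.
Holding P constant, ∂Q/∂M = -3.7/(2√M) = -0.00940104.
η_M = (∂Q/∂M)·(M/Q) = -0.00940104 × (38725/105.529) = -3.450.
Since η < 0, this is an inferior good.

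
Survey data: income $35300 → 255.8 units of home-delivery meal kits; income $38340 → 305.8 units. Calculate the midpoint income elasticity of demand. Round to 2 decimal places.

2.16

ΔQ = 305.8 − 255.8 = 50; midpoint Q̄ = (255.8 + 305.8)/2 = 280.8.
ΔI = 38340 − 35300 = 3040; midpoint Ī = (35300 + 38340)/2 = 36820.
η = (ΔQ/Q̄) ÷ (ΔI/Ī) = (50/280.8) ÷ (3040/36820) = 2.16.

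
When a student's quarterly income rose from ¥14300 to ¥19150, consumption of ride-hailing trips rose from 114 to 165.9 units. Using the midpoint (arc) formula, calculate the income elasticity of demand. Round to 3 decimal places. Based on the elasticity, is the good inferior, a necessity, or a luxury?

1.279 (luxury)

ΔQ = 165.9 − 114 = 51.9; midpoint Q̄ = (114 + 165.9)/2 = 139.95.
ΔI = 19150 − 14300 = 4850; midpoint Ī = (14300 + 19150)/2 = 16725.
η = (ΔQ/Q̄) ÷ (ΔI/Ī) = (51.9/139.95) ÷ (4850/16725) = 1.279.
η > 1 ⇒ luxury.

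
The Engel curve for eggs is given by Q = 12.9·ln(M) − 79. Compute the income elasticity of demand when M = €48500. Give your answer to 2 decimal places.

At M = 48500: Q = 60.182.
dQ/dM = 12.9/M = 0.000265979 at this income.
η = (dQ/dM)·(M/Q) = 0.000265979 × (48500/60.182) = 0.21.

0.21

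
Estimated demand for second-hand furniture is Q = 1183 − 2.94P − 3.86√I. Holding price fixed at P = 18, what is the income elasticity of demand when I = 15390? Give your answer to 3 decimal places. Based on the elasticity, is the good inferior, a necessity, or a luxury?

-0.368 (inferior good)

At P = 18, I = 15390: Q = 651.222.
Holding P constant, ∂Q/∂I = -3.86/(2√I) = -0.0155574.
η_I = (∂Q/∂I)·(I/Q) = -0.0155574 × (15390/651.222) = -0.368.
Since η < 0, this is an inferior good.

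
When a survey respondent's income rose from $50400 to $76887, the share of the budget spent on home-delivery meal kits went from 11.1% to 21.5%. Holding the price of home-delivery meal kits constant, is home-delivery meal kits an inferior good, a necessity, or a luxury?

luxury

The budget share rises as income rises, so η > 1.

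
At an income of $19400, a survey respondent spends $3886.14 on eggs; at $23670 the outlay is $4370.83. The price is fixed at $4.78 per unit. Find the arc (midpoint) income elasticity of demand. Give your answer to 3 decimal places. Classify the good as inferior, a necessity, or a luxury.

With a constant price, Q₁ = 3886.14/4.78 = 813.000 and Q₂ = 4370.83/4.78 = 914.400 (equivalently, work directly with expenditure since P cancels).
Midpoint %ΔQ = (4370.83 − 3886.14)/4128.48 = 0.11740; midpoint %ΔI = (23670 − 19400)/21535 = 0.19828.
η = 0.11740 / 0.19828 = 0.592.
0 < η < 1 ⇒ necessity.

0.592 (necessity)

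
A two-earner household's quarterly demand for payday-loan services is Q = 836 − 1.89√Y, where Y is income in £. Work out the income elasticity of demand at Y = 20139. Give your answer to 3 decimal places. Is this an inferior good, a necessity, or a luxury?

-0.236 (inferior good)

At Y = 20139: Q = 567.786.
dQ/dY = -1.89/(2√Y) = -0.00665906 at this income.
η = (dQ/dY)·(Y/Q) = -0.00665906 × (20139/567.786) = -0.236.
Since η < 0, the good is an inferior good.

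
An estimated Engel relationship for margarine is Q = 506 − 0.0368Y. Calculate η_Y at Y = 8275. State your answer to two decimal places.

At Y = 8275: Q = 201.480.
dQ/dY = −0.0368.
η = (dQ/dY)·(Y/Q) = -0.0368 × (8275/201.480) = -1.51.

-1.51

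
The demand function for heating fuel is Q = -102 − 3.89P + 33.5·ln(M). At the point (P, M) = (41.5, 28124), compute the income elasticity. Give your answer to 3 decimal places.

At P = 41.5, M = 28124: Q = 79.752.
Holding P constant, ∂Q/∂M = 33.5/M = 0.00119115.
η_M = (∂Q/∂M)·(M/Q) = 0.00119115 × (28124/79.752) = 0.420.

0.420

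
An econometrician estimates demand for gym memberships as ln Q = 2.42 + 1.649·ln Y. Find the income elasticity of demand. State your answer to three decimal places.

In a log-linear demand, the coefficient on ln Y is the income elasticity.
So η = 1.649.

1.649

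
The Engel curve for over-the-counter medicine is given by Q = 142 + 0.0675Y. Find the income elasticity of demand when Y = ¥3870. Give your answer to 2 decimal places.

At Y = 3870: Q = 403.225.
dQ/dY = 0.0675.
η = (dQ/dY)·(Y/Q) = 0.0675 × (3870/403.225) = 0.65.

0.65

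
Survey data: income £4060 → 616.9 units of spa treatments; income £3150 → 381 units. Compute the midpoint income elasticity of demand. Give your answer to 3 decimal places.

1.873

ΔQ = 381 − 616.9 = -235.9; midpoint Q̄ = (616.9 + 381)/2 = 498.95.
ΔI = 3150 − 4060 = -910; midpoint Ī = (4060 + 3150)/2 = 3605.
η = (ΔQ/Q̄) ÷ (ΔI/Ī) = (-235.9/498.95) ÷ (-910/3605) = 1.873.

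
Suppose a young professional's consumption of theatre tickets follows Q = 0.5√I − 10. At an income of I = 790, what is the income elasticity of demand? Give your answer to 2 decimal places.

1.73

At I = 790: Q = 4.053.
dQ/dI = 0.5/(2√I) = 0.0088946 at this income.
η = (dQ/dI)·(I/Q) = 0.0088946 × (790/4.053) = 1.73.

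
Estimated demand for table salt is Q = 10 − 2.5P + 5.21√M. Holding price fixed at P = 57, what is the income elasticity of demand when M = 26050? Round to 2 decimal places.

0.59

At P = 57, M = 26050: Q = 708.395.
Holding P constant, ∂Q/∂M = 5.21/(2√M) = 0.01614.
η_M = (∂Q/∂M)·(M/Q) = 0.01614 × (26050/708.395) = 0.59.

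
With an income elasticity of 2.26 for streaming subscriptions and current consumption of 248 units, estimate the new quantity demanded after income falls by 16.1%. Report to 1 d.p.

157.8

%ΔQ ≈ η × %ΔI = 2.26 × (-16.1%) = -36.386%.
New Q ≈ 248 × (1 − 0.36386) = 157.8.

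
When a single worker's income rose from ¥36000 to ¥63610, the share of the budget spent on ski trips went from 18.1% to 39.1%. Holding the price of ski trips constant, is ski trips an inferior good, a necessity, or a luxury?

luxury

The budget share rises as income rises, so η > 1.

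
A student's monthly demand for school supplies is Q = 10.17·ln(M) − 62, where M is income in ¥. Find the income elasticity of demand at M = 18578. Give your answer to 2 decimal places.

0.27

At M = 18578: Q = 37.968.
dQ/dM = 10.17/M = 0.000547422 at this income.
η = (dQ/dM)·(M/Q) = 0.000547422 × (18578/37.968) = 0.27.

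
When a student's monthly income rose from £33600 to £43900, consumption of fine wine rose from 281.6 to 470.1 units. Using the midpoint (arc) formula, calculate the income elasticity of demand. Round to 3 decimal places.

1.887

ΔQ = 470.1 − 281.6 = 188.5; midpoint Q̄ = (281.6 + 470.1)/2 = 375.85.
ΔI = 43900 − 33600 = 10300; midpoint Ī = (33600 + 43900)/2 = 38750.
η = (ΔQ/Q̄) ÷ (ΔI/Ī) = (188.5/375.85) ÷ (10300/38750) = 1.887.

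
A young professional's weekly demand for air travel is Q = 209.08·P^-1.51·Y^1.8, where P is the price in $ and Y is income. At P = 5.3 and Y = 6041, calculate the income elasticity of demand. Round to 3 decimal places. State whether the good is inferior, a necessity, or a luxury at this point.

1.800 (luxury)

For a multiplicative demand Q = A·P^α·Y^β, the income elasticity is β everywhere.
Here β = 1.8, so η = 1.800.
Since η > 1, this is a luxury.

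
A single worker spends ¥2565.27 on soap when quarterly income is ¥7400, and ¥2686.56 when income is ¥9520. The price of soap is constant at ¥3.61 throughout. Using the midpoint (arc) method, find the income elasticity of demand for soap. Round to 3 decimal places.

0.184

With a constant price, Q₁ = 2565.27/3.61 = 710.601 and Q₂ = 2686.56/3.61 = 744.199 (equivalently, work directly with expenditure since P cancels).
Midpoint %ΔQ = (2686.56 − 2565.27)/2625.92 = 0.04619; midpoint %ΔI = (9520 − 7400)/8460 = 0.25059.
η = 0.04619 / 0.25059 = 0.184.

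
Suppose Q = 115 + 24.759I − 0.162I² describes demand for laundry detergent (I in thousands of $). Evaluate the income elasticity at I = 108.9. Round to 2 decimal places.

-1.29

At I = 108.9: Q = 890.0631.
dQ/dI = 24.759 − 0.324I = -10.52460.
η = (dQ/dI)·(I/Q) = -10.52460 × (108.9/890.0631) = -1.29.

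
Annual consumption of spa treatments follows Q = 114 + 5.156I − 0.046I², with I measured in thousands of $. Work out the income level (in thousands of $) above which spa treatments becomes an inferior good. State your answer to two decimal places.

56.04

dQ/dI = 5.156 − 0.092I.
The good is inferior where dQ/dI < 0. Setting dQ/dI = 0 gives I = 5.156 / 0.092 = 56.04.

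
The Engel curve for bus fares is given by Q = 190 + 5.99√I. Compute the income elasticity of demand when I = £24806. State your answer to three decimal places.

0.416

At I = 24806: Q = 1133.420.
dQ/dI = 5.99/(2√I) = 0.019016 at this income.
η = (dQ/dI)·(I/Q) = 0.019016 × (24806/1133.420) = 0.416.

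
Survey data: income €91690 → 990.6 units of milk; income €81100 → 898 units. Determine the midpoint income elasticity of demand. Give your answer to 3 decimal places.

ΔQ = 898 − 990.6 = -92.6; midpoint Q̄ = (990.6 + 898)/2 = 944.3.
ΔI = 81100 − 91690 = -10590; midpoint Ī = (91690 + 81100)/2 = 86395.
η = (ΔQ/Q̄) ÷ (ΔI/Ī) = (-92.6/944.3) ÷ (-10590/86395) = 0.800.

0.800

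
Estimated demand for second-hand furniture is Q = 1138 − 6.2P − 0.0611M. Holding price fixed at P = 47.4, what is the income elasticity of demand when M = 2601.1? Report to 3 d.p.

-0.232

At P = 47.4, M = 2601.1: Q = 685.193.
Holding P constant, ∂Q/∂M = −0.0611.
η_M = (∂Q/∂M)·(M/Q) = -0.0611 × (2601.1/685.193) = -0.232.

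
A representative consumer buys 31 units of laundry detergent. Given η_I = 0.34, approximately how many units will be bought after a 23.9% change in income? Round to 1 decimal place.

%ΔQ ≈ η × %ΔI = 0.34 × 23.9% = 8.126%.
New Q ≈ 31 × (1 + 0.08126) = 33.5.

33.5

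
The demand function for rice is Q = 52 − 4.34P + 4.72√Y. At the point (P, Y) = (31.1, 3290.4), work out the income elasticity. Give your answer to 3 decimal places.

0.721

At P = 31.1, Y = 3290.4: Q = 187.775.
Holding P constant, ∂Q/∂Y = 4.72/(2√Y) = 0.0411422.
η_Y = (∂Q/∂Y)·(Y/Q) = 0.0411422 × (3290.4/187.775) = 0.721.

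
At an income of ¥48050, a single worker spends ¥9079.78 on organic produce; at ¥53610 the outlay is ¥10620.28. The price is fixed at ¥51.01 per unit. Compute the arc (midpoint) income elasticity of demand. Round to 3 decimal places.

With a constant price, Q₁ = 9079.78/51.01 = 178.000 and Q₂ = 10620.28/51.01 = 208.200 (equivalently, work directly with expenditure since P cancels).
Midpoint %ΔQ = (10620.28 − 9079.78)/9850.03 = 0.15640; midpoint %ΔI = (53610 − 48050)/50830 = 0.10938.
η = 0.15640 / 0.10938 = 1.430.

1.430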